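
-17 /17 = -1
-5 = -5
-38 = -38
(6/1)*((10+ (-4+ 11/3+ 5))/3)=88/3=29.33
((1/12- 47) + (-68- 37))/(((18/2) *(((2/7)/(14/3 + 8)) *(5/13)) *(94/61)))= -192269987/152280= -1262.61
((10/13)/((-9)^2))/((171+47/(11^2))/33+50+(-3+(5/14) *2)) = 46585/259534314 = 0.00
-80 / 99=-0.81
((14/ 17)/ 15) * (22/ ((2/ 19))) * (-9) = -8778/ 85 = -103.27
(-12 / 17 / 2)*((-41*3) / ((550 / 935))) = 73.80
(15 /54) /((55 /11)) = 1 /18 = 0.06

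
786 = 786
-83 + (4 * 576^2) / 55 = 1322539 / 55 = 24046.16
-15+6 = -9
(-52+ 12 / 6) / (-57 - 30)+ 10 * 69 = 60080 / 87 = 690.57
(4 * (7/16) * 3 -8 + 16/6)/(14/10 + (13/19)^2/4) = -1805/32859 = -0.05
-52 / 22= -2.36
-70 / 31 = -2.26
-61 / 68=-0.90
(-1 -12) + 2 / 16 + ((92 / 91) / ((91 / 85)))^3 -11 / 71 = -3931176050131441 / 322549735159288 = -12.19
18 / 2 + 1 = 10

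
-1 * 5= -5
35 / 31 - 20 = -585 / 31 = -18.87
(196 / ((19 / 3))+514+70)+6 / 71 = 829678 / 1349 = 615.03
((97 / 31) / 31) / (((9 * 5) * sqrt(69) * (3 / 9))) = 97 * sqrt(69) / 994635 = 0.00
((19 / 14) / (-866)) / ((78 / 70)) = -95 / 67548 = -0.00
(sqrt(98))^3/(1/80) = 54880 * sqrt(2) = 77612.04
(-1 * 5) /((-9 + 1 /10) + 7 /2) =25 /27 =0.93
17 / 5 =3.40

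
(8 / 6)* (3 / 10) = 2 / 5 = 0.40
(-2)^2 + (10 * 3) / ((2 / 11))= 169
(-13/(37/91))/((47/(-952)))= 1126216/1739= 647.62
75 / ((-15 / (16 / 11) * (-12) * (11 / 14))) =280 / 363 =0.77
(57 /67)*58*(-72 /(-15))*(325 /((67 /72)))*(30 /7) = 11139897600 /31423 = 354514.13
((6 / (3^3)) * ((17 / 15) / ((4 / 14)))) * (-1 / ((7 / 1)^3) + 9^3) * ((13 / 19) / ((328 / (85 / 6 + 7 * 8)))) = 11632264943 / 123674040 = 94.06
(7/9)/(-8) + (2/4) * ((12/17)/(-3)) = -263/1224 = -0.21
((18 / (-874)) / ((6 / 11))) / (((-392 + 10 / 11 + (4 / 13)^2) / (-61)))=-3742167 / 635277388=-0.01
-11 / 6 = -1.83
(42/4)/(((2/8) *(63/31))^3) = 80.06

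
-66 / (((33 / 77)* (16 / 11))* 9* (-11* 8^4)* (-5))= -77 / 1474560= -0.00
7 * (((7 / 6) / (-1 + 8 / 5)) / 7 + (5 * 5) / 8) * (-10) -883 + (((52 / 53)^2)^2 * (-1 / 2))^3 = -19830442099043425905642715 / 17685320553242141567076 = -1121.29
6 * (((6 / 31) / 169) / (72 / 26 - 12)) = -3 / 4030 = -0.00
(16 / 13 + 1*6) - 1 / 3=269 / 39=6.90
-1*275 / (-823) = 0.33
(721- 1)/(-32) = -45/2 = -22.50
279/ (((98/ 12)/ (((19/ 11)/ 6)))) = 5301/ 539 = 9.83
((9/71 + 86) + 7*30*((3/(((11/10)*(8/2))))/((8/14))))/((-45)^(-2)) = 2129965875/3124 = 681807.26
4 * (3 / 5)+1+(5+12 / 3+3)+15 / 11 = 16.76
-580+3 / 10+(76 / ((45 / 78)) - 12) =-13799 / 30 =-459.97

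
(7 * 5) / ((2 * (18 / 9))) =35 / 4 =8.75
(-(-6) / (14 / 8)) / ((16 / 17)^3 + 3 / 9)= 2.94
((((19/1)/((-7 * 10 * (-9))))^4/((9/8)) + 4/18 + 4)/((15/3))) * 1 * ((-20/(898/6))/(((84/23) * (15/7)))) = -17210112889883/1193582163768750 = -0.01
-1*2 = -2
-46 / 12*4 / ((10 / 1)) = -23 / 15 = -1.53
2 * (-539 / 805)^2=11858 / 13225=0.90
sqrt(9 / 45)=sqrt(5) / 5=0.45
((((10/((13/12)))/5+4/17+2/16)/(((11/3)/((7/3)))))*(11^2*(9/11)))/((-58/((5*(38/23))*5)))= -116737425/1179256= -98.99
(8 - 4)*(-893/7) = -3572/7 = -510.29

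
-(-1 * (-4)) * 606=-2424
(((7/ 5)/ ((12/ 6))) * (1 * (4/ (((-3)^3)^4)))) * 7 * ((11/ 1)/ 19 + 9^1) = 17836/ 50486895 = 0.00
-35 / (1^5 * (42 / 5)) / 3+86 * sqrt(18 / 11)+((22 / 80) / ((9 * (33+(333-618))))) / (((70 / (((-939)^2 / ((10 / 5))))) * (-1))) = -882341 / 1411200+258 * sqrt(22) / 11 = 109.39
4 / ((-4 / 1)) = -1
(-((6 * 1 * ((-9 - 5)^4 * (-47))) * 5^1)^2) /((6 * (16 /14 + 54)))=-1711509462969600 /193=-8867924678598.96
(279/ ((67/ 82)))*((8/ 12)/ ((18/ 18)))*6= 91512/ 67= 1365.85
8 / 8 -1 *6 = -5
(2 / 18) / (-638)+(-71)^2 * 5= 144727109 / 5742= 25205.00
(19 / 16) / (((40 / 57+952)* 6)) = 361 / 1737728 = 0.00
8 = 8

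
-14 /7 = -2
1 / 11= 0.09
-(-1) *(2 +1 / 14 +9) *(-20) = -1550 / 7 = -221.43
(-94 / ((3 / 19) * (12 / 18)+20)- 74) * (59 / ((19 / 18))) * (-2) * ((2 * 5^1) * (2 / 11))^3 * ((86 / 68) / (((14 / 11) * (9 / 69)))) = 21044171448000 / 52253971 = 402728.65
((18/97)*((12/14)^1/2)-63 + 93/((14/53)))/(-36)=-130889/16296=-8.03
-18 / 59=-0.31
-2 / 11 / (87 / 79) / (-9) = 0.02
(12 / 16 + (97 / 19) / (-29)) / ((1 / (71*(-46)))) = -2065745 / 1102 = -1874.54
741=741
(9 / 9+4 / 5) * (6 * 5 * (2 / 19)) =108 / 19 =5.68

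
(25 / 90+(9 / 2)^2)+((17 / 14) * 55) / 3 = 10783 / 252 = 42.79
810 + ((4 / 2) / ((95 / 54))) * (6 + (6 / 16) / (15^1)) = 776007 / 950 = 816.85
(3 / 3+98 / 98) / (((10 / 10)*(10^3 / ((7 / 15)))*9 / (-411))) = -959 / 22500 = -0.04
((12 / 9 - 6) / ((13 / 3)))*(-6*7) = 588 / 13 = 45.23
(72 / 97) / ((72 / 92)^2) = 1058 / 873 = 1.21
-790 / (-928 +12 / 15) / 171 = 1975 / 396378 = 0.00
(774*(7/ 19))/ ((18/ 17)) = 5117/ 19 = 269.32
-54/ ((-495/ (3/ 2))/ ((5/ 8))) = 9/ 88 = 0.10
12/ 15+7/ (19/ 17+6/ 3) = 807/ 265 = 3.05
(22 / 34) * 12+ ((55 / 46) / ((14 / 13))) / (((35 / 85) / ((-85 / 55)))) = 275711 / 76636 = 3.60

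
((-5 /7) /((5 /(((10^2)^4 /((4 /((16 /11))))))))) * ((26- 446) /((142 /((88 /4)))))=24000000000 /71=338028169.01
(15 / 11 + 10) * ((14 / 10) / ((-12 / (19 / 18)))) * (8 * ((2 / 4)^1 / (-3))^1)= 3325 / 1782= 1.87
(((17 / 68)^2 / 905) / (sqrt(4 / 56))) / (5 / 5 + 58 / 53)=53 * sqrt(14) / 1607280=0.00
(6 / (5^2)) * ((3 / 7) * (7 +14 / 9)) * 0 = 0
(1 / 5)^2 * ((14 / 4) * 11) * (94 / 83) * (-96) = -347424 / 2075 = -167.43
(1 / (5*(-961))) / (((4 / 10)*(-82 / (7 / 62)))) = 7 / 9771448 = 0.00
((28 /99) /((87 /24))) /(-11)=-0.01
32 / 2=16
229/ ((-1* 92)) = -229/ 92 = -2.49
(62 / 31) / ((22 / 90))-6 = 24 / 11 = 2.18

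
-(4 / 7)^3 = -64 / 343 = -0.19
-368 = -368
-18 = -18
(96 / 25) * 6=576 / 25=23.04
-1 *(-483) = 483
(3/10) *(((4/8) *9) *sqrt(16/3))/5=9 *sqrt(3)/25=0.62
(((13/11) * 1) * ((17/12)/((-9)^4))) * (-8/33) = -442/7144929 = -0.00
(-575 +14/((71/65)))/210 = -2661/994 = -2.68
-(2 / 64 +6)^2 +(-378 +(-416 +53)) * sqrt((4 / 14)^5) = -37249 / 1024 - 2964 * sqrt(14) / 343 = -68.71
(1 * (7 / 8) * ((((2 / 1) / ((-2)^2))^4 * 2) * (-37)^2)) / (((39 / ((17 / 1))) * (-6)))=-162911 / 14976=-10.88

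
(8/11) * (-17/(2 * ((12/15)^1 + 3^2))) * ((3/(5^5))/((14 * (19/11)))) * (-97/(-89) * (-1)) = 9894/362508125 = 0.00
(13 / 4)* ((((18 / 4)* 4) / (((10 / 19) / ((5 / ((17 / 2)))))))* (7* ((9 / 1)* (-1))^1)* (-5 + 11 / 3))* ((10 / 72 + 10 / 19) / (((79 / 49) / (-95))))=-578220825 / 2686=-215272.09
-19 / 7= -2.71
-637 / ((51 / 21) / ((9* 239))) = -9591309 / 17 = -564194.65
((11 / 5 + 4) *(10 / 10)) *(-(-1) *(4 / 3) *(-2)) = -248 / 15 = -16.53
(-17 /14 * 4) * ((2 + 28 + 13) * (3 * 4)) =-17544 /7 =-2506.29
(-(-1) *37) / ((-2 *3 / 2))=-37 / 3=-12.33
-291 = -291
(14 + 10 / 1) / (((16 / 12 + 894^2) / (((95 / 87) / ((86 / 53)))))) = 15105 / 747486716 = 0.00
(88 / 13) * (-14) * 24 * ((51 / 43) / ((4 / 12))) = -4523904 / 559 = -8092.85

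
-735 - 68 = -803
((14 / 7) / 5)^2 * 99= 396 / 25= 15.84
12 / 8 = 3 / 2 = 1.50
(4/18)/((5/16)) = 32/45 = 0.71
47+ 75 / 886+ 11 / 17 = 718935 / 15062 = 47.73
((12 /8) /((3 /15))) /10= 3 /4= 0.75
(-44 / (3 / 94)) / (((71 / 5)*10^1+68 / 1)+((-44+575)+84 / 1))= -376 / 225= -1.67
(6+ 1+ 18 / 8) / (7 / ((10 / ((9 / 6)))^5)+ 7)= 1.32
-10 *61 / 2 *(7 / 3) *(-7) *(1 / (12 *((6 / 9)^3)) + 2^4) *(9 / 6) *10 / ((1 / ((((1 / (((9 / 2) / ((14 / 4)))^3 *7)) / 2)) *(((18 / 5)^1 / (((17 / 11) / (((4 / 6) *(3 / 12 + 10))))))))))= 172070438155 / 264384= 650835.29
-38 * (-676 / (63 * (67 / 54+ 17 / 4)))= 308256 / 4151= 74.26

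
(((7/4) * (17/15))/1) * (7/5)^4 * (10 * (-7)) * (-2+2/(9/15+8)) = 76001254/80625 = 942.65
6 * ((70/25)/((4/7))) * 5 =147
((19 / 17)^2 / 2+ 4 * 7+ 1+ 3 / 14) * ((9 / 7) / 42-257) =-760073306 / 99127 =-7667.67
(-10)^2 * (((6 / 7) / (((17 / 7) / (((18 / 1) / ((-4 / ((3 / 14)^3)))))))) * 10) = -91125 / 5831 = -15.63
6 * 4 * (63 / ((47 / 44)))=1415.49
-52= -52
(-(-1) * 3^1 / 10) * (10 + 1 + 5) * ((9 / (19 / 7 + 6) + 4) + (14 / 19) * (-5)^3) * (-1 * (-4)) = -9688032 / 5795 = -1671.79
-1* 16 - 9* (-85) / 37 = 173 / 37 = 4.68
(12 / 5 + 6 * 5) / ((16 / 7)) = 567 / 40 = 14.18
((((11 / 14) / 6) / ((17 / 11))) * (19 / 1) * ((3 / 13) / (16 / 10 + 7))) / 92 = 11495 / 24479728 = 0.00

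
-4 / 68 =-1 / 17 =-0.06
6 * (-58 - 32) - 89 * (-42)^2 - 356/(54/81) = -158070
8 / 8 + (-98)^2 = 9605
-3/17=-0.18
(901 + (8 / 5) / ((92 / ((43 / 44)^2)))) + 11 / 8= 50227117 / 55660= 902.39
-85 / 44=-1.93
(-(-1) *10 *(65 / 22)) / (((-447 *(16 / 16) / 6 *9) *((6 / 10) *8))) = -1625 / 177012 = -0.01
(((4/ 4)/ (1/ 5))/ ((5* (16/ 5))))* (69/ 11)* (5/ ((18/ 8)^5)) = 36800/ 216513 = 0.17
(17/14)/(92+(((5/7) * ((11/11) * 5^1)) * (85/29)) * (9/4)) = 986/93829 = 0.01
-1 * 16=-16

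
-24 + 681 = 657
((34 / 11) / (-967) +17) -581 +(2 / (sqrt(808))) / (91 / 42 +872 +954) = -5999302 / 10637 +3*sqrt(202) / 1107869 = -564.00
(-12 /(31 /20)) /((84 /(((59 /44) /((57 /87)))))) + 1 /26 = -177077 /1179178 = -0.15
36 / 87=12 / 29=0.41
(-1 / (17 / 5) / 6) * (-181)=905 / 102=8.87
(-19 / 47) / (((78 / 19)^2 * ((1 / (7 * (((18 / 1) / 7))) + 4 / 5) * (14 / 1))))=-34295 / 17125108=-0.00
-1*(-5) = 5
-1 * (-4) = 4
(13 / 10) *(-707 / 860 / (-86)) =9191 / 739600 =0.01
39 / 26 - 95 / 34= -22 / 17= -1.29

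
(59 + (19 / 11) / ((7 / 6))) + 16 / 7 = 4833 / 77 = 62.77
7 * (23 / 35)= 23 / 5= 4.60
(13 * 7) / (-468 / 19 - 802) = -1729 / 15706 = -0.11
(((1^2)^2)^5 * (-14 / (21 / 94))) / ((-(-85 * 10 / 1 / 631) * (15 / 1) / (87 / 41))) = -1720106 / 261375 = -6.58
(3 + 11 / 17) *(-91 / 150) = -2821 / 1275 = -2.21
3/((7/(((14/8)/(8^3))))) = 3/2048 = 0.00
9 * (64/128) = 9/2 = 4.50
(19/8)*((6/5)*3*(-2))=-171/10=-17.10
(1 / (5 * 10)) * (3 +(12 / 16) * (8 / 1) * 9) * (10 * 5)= 57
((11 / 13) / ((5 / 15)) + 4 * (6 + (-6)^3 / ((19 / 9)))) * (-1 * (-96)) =-9075168 / 247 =-36741.57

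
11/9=1.22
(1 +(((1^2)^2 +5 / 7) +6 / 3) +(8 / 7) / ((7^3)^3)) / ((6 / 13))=17311697507 / 1694851494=10.21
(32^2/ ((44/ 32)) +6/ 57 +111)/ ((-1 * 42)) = -59623/ 2926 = -20.38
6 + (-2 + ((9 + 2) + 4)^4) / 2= 50635 / 2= 25317.50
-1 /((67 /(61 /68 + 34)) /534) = -633591 /2278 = -278.13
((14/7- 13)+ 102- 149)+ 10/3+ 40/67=-10868/201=-54.07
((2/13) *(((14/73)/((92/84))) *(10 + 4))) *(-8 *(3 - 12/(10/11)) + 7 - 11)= 3194016/109135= 29.27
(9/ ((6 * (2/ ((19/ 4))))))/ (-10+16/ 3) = -171/ 224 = -0.76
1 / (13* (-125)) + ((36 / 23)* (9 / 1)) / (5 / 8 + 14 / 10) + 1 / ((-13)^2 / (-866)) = 889951 / 485875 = 1.83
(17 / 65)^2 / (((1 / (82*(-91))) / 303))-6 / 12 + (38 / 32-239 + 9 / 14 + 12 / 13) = -5638124871 / 36400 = -154893.54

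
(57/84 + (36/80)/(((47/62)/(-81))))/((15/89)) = -27760969/98700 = -281.27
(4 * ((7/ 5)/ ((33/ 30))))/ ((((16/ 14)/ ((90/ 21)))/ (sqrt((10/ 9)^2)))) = 700/ 33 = 21.21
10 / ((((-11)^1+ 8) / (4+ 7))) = -110 / 3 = -36.67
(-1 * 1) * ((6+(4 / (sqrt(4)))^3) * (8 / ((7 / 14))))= -224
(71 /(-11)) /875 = -71 /9625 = -0.01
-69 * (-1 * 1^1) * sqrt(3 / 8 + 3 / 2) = 69 * sqrt(30) / 4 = 94.48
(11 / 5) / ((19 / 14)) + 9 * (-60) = -51146 / 95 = -538.38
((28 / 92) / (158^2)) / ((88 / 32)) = 7 / 1578973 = 0.00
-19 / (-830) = 19 / 830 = 0.02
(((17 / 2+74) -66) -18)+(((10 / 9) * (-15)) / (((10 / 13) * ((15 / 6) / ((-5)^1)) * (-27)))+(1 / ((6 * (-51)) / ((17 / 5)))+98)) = 38428 / 405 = 94.88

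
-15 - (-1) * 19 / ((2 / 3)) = 27 / 2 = 13.50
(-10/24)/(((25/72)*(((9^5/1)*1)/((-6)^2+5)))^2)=-26896/16142520375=-0.00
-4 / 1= -4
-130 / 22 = -65 / 11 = -5.91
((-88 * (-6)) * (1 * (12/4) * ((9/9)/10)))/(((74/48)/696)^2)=220986703872/6845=32284397.94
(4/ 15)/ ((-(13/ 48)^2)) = -3072/ 845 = -3.64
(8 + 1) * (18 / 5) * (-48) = -7776 / 5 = -1555.20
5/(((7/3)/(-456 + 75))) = -5715/7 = -816.43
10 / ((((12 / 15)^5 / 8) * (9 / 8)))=15625 / 72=217.01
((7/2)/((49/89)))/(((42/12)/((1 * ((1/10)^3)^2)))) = 0.00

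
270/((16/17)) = 286.88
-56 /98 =-4 /7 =-0.57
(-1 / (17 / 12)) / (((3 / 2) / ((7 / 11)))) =-56 / 187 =-0.30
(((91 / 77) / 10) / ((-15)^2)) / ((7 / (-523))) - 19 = -3298549 / 173250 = -19.04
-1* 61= -61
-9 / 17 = -0.53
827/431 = 1.92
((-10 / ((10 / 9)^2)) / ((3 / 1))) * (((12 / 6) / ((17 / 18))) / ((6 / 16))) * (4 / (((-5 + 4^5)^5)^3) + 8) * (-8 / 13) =75.06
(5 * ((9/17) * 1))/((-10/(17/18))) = -1/4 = -0.25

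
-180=-180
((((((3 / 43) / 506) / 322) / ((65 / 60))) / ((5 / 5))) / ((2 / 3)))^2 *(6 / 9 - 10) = -243 / 74065911206287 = -0.00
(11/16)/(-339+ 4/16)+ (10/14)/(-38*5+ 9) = -41037/6867140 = -0.01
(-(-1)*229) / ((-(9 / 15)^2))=-5725 / 9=-636.11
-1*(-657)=657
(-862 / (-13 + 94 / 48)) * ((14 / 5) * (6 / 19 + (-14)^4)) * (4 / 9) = 56374744832 / 15105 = 3732190.99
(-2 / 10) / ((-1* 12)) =1 / 60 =0.02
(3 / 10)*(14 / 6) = 7 / 10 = 0.70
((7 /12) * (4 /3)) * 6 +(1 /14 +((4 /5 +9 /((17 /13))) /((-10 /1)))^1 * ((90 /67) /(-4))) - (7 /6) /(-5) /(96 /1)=114777107 /22962240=5.00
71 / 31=2.29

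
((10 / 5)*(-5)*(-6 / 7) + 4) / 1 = 88 / 7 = 12.57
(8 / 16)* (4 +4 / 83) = 168 / 83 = 2.02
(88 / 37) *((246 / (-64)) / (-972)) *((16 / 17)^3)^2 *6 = 945815552 / 24113431431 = 0.04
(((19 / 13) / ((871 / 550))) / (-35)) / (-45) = 418 / 713349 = 0.00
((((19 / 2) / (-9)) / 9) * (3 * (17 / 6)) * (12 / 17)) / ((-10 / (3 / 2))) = 19 / 180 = 0.11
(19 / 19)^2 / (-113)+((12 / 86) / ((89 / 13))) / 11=-33283 / 4756961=-0.01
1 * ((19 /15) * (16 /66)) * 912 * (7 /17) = 323456 /2805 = 115.31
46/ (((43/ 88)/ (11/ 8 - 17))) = -63250/ 43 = -1470.93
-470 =-470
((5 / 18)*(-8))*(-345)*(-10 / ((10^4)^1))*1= -23 / 30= -0.77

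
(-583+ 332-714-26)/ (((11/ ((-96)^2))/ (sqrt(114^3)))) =-1041168384 * sqrt(114)/ 11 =-1010603300.86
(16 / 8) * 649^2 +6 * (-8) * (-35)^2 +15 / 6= 1567209 / 2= 783604.50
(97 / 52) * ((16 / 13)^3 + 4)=312437 / 28561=10.94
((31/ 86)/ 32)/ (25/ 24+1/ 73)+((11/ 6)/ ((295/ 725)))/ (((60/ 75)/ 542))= 343666233803/ 112581912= 3052.59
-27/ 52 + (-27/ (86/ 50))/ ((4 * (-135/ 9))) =-144/ 559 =-0.26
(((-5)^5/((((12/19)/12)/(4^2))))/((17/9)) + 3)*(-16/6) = 22799864/17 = 1341168.47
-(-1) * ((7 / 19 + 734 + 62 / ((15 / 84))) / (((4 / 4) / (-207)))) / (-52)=21269043 / 4940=4305.47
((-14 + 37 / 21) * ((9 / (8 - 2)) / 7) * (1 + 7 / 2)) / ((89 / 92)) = -53199 / 4361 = -12.20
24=24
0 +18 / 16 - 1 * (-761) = 6097 / 8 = 762.12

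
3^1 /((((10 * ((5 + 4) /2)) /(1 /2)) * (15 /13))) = 13 /450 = 0.03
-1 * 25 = -25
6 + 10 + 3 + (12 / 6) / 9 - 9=92 / 9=10.22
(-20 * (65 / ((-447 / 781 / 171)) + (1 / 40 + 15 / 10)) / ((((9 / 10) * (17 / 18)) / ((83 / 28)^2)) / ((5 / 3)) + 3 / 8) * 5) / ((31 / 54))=7811286.54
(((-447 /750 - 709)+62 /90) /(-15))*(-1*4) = -3190082 /16875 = -189.04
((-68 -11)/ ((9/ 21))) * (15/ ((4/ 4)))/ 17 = -2765/ 17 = -162.65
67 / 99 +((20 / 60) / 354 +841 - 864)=-86923 / 3894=-22.32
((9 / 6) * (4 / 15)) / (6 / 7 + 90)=7 / 1590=0.00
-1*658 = -658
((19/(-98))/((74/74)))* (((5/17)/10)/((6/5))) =-0.00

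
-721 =-721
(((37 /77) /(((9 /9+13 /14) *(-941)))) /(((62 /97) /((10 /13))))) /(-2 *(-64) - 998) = 3589 /9798743097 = 0.00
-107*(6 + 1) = -749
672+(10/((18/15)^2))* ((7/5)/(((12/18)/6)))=1519/2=759.50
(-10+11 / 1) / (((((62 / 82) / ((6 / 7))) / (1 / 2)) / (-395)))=-48585 / 217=-223.89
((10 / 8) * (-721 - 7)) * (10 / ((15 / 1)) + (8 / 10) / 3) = -2548 / 3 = -849.33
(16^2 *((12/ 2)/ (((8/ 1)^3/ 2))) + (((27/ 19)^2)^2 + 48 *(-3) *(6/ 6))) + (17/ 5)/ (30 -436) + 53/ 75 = -528668480227/ 3968274450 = -133.22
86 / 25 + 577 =14511 / 25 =580.44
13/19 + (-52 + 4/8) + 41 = -373/38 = -9.82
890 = 890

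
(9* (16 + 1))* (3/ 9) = 51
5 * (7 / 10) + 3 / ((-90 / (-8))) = 113 / 30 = 3.77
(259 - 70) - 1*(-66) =255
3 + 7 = 10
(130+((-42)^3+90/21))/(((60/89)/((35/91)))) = -11518291/273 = -42191.54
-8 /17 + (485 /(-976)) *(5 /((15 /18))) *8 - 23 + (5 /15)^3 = -1323961 /27999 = -47.29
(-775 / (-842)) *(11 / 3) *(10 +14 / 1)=34100 / 421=81.00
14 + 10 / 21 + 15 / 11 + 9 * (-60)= -524.16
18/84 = 0.21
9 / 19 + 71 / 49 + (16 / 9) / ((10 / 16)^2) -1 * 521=-107780381 / 209475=-514.53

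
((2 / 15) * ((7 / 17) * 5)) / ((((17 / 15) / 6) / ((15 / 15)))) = 1.45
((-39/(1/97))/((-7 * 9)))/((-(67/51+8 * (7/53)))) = -1136161/44849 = -25.33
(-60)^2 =3600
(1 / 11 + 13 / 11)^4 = 38416 / 14641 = 2.62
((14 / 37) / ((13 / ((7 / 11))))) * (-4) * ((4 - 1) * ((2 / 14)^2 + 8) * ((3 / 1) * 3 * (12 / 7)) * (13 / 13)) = -1018656 / 37037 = -27.50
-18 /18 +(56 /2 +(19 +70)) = 116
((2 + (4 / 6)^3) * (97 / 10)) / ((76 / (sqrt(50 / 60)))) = 3007 * sqrt(30) / 61560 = 0.27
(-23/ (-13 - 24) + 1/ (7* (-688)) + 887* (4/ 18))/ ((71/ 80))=1585545935/ 7116543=222.80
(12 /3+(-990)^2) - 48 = 980056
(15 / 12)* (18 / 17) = 1.32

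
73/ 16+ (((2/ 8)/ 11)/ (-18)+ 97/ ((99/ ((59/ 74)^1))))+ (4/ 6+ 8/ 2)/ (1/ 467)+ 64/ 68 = 2185.62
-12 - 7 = -19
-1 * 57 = -57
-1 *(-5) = 5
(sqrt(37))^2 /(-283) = -0.13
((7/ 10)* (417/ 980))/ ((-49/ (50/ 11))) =-417/ 15092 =-0.03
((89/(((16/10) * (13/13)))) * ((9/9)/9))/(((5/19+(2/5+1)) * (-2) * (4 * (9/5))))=-211375/819072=-0.26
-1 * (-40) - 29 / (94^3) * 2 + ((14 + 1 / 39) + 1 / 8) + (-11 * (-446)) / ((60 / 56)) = 750392245543 / 161963880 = 4633.08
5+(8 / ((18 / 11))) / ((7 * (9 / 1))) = 2879 / 567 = 5.08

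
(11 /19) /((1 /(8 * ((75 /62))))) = 3300 /589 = 5.60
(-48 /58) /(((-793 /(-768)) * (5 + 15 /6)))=-12288 /114985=-0.11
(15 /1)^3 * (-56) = -189000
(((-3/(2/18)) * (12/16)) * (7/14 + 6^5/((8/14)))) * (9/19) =-19841193/152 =-130534.16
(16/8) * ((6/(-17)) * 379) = -4548/17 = -267.53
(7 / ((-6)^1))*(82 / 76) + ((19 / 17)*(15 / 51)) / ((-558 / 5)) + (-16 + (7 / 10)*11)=-292968919 / 30639780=-9.56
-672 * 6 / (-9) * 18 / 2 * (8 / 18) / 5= 1792 / 5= 358.40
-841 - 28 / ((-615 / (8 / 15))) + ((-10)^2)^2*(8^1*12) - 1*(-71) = 8848896974 / 9225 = 959230.02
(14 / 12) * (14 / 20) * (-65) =-637 / 12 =-53.08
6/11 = 0.55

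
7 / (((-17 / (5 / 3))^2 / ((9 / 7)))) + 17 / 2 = 4963 / 578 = 8.59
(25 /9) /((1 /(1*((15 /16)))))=125 /48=2.60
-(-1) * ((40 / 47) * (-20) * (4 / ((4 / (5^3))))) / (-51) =41.72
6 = 6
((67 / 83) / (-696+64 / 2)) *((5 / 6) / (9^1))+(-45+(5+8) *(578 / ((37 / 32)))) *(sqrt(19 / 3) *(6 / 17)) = -335 / 2976048+477566 *sqrt(57) / 629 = 5732.18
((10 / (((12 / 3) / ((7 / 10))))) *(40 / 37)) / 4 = 35 / 74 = 0.47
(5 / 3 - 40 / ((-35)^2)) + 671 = 672.63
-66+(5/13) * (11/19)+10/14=-112494/1729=-65.06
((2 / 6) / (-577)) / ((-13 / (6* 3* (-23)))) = -138 / 7501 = -0.02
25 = 25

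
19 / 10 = 1.90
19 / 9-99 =-872 / 9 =-96.89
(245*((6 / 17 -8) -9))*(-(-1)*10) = -693350 / 17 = -40785.29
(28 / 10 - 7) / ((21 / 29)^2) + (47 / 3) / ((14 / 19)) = 2783 / 210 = 13.25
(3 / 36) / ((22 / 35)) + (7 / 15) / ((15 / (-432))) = -87829 / 6600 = -13.31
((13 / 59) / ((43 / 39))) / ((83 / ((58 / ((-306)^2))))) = 4901 / 3286171026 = 0.00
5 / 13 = 0.38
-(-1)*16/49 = 16/49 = 0.33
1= 1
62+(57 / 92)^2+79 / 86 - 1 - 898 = -304153789 / 363952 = -835.70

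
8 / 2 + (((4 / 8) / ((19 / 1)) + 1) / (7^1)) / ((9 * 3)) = 9589 / 2394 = 4.01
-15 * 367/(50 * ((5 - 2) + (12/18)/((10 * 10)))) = -16515/451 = -36.62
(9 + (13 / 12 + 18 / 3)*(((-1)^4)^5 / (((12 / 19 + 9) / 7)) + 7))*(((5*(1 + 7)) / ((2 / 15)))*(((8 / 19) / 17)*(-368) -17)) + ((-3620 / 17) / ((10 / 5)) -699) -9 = -1555839068 / 3111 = -500108.99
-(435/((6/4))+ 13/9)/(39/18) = -5246/39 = -134.51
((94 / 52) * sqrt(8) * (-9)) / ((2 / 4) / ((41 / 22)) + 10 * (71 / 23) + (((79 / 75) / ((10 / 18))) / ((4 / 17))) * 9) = -199444500 * sqrt(2) / 635383099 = -0.44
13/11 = 1.18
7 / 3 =2.33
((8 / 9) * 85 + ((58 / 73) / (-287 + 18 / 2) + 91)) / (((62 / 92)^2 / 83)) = 2671318037776 / 87761403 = 30438.42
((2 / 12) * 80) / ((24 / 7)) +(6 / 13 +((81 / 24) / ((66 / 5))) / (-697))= 62434783 / 14352624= 4.35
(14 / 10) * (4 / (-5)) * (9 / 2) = -126 / 25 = -5.04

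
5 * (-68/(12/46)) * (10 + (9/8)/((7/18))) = -16803.69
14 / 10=7 / 5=1.40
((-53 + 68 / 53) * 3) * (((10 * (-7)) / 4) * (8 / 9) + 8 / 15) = 1852916 / 795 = 2330.71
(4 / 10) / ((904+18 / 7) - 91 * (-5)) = 14 / 47655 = 0.00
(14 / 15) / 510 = 7 / 3825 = 0.00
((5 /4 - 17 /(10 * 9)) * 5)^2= 36481 /1296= 28.15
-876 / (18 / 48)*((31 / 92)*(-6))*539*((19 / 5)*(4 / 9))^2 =112725062912 / 15525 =7260873.62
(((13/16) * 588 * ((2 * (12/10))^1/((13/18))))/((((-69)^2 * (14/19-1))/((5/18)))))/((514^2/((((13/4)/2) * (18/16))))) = -108927/44723098880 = -0.00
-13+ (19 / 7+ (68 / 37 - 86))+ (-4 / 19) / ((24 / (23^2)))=-2925679 / 29526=-99.09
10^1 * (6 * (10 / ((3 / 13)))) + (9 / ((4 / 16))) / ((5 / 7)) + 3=13267 / 5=2653.40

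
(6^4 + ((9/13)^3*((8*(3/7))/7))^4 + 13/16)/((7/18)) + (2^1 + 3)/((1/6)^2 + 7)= 6346841184176842370043599985/1902887424271533761269208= 3335.37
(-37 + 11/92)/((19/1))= -3393/1748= -1.94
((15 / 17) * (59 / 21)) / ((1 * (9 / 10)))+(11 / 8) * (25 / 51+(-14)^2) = 272.93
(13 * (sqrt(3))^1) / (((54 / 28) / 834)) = 50596 * sqrt(3) / 9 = 9737.20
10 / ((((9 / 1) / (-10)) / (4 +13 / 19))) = -8900 / 171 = -52.05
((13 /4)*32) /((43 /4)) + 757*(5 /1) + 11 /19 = 3100722 /817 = 3795.25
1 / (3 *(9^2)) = 0.00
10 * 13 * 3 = 390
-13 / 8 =-1.62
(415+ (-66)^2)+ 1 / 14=66795 / 14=4771.07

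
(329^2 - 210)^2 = 11670696961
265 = 265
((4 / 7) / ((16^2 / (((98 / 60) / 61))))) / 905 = 7 / 105993600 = 0.00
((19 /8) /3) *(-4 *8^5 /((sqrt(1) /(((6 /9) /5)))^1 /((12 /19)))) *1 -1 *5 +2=-131117 /15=-8741.13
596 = 596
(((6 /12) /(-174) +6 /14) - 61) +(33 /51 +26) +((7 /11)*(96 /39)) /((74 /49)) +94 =13389864359 /219110892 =61.11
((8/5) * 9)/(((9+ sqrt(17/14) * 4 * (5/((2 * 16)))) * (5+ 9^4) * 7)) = 41472/1184358665 - 288 * sqrt(238)/1658102131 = 0.00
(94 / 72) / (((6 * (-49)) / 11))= -517 / 10584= -0.05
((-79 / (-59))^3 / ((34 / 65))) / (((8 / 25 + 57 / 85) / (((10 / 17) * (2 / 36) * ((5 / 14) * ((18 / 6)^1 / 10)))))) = 4005941875 / 246942780504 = 0.02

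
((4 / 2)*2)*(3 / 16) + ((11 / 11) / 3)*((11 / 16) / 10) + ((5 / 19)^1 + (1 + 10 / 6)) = 33769 / 9120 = 3.70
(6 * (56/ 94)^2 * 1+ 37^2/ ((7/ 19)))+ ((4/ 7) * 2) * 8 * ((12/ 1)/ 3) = 58056731/ 15463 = 3754.56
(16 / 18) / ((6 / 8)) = 32 / 27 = 1.19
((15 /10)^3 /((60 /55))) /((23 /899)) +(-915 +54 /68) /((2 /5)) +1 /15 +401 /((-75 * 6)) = -6096073151 /2815200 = -2165.41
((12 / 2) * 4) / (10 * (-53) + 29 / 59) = -1416 / 31241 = -0.05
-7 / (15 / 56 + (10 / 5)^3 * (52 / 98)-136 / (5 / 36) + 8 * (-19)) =13720 / 2208307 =0.01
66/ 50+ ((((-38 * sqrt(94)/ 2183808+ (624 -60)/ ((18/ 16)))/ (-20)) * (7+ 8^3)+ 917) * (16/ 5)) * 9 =-8706639/ 25+ 29583 * sqrt(94)/ 2274800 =-348265.43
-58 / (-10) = 29 / 5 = 5.80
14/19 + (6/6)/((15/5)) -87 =-4898/57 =-85.93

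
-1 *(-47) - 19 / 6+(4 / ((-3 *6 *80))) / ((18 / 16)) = 35503 / 810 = 43.83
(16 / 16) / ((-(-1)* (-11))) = -1 / 11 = -0.09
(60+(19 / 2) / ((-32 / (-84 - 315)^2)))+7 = -3020531 / 64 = -47195.80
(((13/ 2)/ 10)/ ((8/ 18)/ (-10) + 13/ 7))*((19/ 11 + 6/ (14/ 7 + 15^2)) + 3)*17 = 82633005/ 2851574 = 28.98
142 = 142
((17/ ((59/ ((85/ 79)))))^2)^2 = 4359848400625/ 471972192456241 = 0.01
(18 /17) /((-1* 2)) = -9 /17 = -0.53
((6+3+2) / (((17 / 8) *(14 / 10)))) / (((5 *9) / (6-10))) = -352 / 1071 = -0.33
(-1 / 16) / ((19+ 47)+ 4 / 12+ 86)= -3 / 7312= -0.00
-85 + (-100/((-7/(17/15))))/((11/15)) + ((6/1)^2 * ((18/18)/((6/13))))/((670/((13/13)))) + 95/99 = -61.85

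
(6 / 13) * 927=5562 / 13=427.85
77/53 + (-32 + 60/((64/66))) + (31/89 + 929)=36252075/37736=960.68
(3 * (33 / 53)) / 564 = 33 / 9964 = 0.00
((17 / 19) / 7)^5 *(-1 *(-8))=11358856 / 41615795893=0.00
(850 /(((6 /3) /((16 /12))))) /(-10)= -170 /3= -56.67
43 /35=1.23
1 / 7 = 0.14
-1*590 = -590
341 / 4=85.25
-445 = -445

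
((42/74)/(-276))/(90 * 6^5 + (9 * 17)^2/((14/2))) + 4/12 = 5585157203/16755471756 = 0.33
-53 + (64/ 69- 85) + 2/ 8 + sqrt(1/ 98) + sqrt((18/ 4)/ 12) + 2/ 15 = -62877/ 460 + sqrt(2)/ 14 + sqrt(6)/ 4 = -135.98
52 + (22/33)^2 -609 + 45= -511.56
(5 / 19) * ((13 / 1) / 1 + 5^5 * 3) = 46940 / 19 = 2470.53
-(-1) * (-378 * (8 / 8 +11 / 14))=-675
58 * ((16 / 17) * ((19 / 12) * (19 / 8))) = 10469 / 51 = 205.27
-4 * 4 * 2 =-32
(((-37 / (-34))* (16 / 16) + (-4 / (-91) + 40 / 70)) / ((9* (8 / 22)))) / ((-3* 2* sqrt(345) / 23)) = -2761* sqrt(345) / 477360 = -0.11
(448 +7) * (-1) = -455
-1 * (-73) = 73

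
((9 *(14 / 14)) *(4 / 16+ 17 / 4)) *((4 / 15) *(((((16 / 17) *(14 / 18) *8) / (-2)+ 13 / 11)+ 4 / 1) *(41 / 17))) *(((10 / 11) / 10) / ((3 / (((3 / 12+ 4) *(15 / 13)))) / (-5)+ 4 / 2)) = 777565 / 273581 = 2.84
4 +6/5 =26/5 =5.20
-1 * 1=-1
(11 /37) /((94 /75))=825 /3478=0.24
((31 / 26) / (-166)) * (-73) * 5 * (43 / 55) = 97309 / 47476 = 2.05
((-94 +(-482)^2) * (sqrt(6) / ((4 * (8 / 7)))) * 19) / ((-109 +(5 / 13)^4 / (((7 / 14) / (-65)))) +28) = -33928919115 * sqrt(6) / 2947312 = -28198.08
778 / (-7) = -111.14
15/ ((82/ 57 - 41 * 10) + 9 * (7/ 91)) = -11115/ 302231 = -0.04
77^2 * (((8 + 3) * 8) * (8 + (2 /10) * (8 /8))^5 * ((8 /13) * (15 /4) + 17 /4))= 5153209440798958 /40625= 126848232388.90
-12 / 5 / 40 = -3 / 50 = -0.06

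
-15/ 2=-7.50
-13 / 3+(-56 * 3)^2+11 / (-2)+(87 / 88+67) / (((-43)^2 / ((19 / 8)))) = 28214.25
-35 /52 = -0.67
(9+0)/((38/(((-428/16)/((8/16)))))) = -963/76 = -12.67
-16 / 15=-1.07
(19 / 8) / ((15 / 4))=19 / 30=0.63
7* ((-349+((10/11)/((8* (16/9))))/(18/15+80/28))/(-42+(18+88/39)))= 9524221161/84772864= 112.35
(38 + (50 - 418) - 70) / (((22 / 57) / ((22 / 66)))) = -3800 / 11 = -345.45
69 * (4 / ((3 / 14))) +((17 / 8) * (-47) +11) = 9593 / 8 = 1199.12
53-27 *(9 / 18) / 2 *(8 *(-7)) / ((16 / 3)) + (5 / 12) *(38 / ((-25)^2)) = 371701 / 3000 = 123.90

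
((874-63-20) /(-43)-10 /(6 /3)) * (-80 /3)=80480 /129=623.88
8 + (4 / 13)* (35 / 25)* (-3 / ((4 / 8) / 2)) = 184 / 65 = 2.83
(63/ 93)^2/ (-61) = -441/ 58621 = -0.01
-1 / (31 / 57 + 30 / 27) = -171 / 283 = -0.60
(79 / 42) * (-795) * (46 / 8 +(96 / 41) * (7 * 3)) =-188561545 / 2296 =-82126.11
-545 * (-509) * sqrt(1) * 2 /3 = 554810 /3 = 184936.67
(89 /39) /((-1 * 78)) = -89 /3042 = -0.03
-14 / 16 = -7 / 8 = -0.88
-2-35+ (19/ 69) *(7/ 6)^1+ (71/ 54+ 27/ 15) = -104216/ 3105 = -33.56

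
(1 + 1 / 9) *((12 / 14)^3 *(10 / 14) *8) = 9600 / 2401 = 4.00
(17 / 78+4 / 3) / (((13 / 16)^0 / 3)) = 121 / 26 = 4.65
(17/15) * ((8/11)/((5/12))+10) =13.31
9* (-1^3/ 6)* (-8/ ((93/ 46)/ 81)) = 14904/ 31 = 480.77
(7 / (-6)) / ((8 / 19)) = -133 / 48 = -2.77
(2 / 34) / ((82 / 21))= 21 / 1394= 0.02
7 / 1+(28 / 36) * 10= 133 / 9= 14.78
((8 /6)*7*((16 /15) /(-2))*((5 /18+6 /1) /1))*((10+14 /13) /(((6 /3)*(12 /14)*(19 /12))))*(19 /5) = -484.61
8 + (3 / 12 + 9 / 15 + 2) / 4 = 697 / 80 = 8.71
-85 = -85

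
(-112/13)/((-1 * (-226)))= -56/1469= -0.04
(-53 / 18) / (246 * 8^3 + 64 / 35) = -1855 / 79350912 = -0.00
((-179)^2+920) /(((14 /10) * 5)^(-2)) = 1615089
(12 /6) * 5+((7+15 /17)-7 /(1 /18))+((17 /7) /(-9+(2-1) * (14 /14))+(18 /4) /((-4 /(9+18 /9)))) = -57499 /476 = -120.80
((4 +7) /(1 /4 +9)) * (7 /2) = 154 /37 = 4.16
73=73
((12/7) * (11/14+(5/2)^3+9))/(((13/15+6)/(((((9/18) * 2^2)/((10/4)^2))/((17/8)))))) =409824/428995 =0.96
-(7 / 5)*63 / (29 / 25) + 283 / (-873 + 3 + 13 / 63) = -121344426 / 1589113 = -76.36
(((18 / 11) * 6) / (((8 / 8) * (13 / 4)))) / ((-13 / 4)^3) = -27648 / 314171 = -0.09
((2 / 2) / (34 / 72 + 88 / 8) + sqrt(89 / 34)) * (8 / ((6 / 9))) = 432 / 413 + 6 * sqrt(3026) / 17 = 20.46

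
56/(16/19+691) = 1064/13145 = 0.08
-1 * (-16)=16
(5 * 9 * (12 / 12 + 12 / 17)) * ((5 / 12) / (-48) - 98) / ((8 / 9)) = -73671165 / 8704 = -8464.06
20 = 20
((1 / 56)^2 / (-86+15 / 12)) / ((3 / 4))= -1 / 199332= -0.00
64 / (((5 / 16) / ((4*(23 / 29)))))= 649.71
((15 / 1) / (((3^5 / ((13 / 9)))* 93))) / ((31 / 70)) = 4550 / 2101707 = 0.00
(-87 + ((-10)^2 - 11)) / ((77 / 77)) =2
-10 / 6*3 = -5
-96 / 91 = -1.05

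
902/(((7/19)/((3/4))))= 25707/14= 1836.21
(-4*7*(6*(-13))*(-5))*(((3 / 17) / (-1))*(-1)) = -32760 / 17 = -1927.06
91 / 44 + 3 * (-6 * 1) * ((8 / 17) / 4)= -37 / 748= -0.05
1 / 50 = 0.02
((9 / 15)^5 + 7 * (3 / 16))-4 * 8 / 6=-591461 / 150000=-3.94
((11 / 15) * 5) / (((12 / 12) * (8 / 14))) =77 / 12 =6.42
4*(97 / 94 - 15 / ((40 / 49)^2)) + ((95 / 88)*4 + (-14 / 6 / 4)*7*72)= -15534471 / 41360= -375.59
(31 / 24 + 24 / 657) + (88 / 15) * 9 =474163 / 8760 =54.13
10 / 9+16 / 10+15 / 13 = 2261 / 585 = 3.86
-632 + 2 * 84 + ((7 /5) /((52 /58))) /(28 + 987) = -301599 /650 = -464.00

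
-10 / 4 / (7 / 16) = -40 / 7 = -5.71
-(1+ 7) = -8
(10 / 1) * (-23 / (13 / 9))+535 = 4885 / 13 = 375.77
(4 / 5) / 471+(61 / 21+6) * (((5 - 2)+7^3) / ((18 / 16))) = 406328812 / 148365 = 2738.71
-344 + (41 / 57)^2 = -1115975 / 3249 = -343.48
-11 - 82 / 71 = -12.15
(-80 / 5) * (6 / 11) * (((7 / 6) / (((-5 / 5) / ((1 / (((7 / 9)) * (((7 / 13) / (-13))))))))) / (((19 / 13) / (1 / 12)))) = -26364 / 1463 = -18.02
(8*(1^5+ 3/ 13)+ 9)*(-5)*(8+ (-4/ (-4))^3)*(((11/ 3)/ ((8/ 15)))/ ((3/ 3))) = -606375/ 104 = -5830.53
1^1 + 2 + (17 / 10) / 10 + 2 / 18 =3.28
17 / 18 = 0.94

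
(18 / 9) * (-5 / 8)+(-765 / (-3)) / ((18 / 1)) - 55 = -505 / 12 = -42.08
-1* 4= -4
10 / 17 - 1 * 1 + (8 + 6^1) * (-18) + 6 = -246.41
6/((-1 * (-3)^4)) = -2/27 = -0.07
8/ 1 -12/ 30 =38/ 5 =7.60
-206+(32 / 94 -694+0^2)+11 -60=-44587 / 47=-948.66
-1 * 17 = -17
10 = 10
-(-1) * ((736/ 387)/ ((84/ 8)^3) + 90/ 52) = 161433403/ 93184182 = 1.73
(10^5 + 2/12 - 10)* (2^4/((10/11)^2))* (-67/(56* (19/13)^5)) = -1805865816331291/5199807900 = -347294.72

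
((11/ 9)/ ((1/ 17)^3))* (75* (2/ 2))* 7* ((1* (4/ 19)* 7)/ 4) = 66202675/ 57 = 1161450.44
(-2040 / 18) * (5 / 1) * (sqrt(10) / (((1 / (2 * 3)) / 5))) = -17000 * sqrt(10) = -53758.72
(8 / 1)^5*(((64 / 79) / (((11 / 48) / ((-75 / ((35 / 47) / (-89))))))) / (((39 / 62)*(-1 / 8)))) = -1044264926576640 / 79079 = -13205338036.35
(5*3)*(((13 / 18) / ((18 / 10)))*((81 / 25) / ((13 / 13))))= 39 / 2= 19.50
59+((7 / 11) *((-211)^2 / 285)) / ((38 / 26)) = 7565746 / 59565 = 127.02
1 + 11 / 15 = 26 / 15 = 1.73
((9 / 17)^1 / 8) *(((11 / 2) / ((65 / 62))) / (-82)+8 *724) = 277839171 / 724880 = 383.29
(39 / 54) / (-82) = -13 / 1476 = -0.01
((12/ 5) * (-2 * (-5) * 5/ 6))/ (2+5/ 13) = 8.39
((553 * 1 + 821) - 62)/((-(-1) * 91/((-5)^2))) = 32800/91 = 360.44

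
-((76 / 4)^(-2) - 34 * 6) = 73643 / 361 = 204.00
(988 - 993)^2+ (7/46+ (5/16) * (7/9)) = 84109/3312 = 25.40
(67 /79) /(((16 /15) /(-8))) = -6.36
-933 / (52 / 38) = -681.81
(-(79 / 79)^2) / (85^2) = -1 / 7225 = -0.00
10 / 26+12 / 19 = 251 / 247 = 1.02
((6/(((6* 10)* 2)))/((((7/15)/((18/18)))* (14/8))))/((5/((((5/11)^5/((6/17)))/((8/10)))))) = 53125/63131992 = 0.00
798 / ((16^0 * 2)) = 399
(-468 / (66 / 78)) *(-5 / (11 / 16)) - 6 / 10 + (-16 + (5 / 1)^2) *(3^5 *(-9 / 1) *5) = -57107838 / 605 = -94393.12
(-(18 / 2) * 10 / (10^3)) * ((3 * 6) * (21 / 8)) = -1701 / 400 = -4.25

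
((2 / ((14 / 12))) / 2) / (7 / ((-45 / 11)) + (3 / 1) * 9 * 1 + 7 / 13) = 3510 / 105763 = 0.03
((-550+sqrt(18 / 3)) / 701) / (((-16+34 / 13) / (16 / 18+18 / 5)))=144430 / 548883 - 1313*sqrt(6) / 2744415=0.26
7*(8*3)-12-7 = 149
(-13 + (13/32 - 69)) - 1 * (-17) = -2067/32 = -64.59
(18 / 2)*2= 18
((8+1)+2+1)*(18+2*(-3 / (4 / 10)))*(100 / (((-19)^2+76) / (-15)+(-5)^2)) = -27000 / 31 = -870.97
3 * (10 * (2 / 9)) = 20 / 3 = 6.67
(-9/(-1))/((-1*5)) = -9/5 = -1.80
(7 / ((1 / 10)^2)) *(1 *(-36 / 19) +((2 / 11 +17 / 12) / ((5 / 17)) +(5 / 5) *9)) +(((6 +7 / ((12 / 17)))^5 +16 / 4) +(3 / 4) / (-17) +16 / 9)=910920255496415 / 884100096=1030336.11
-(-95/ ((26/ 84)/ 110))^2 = -192633210000/ 169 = -1139841479.29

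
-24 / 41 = -0.59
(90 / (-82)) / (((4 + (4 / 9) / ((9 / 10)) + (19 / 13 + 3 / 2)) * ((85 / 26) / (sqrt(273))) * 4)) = -0.19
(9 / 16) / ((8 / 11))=99 / 128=0.77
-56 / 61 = -0.92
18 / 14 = 9 / 7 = 1.29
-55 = -55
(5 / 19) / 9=5 / 171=0.03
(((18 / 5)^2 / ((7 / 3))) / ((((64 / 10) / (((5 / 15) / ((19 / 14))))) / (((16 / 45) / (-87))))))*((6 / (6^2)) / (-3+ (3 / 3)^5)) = 1 / 13775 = 0.00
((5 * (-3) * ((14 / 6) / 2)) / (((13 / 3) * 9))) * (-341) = 11935 / 78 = 153.01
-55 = -55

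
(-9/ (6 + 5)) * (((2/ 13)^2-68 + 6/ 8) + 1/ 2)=405963/ 7436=54.59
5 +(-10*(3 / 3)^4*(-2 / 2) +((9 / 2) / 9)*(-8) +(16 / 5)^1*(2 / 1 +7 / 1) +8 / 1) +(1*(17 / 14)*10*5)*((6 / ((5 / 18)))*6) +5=277248 / 35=7921.37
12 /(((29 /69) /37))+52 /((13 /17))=32608 /29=1124.41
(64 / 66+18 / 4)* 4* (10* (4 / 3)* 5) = 1458.59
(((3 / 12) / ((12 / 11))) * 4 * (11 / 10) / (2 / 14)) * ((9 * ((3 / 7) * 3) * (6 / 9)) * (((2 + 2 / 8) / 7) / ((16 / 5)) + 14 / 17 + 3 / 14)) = 9440541 / 152320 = 61.98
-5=-5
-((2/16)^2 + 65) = -4161/64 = -65.02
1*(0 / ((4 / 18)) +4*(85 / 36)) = 85 / 9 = 9.44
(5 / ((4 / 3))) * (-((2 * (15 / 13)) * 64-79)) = -13395 / 52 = -257.60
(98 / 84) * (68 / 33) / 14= 17 / 99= 0.17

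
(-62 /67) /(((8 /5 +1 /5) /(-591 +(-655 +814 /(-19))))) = 7591280 /11457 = 662.59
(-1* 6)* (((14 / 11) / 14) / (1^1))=-6 / 11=-0.55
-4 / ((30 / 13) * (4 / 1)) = -13 / 30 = -0.43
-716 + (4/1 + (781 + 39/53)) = 3696/53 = 69.74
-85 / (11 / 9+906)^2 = -0.00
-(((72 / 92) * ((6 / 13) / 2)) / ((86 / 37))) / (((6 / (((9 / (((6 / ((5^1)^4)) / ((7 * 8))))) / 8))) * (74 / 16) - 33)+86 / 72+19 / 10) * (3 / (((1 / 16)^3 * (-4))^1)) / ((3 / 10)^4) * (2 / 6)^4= -6630400000000 / 544945629267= -12.17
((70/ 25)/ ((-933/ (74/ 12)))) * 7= -1813/ 13995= -0.13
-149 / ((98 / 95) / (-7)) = 14155 / 14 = 1011.07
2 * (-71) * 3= -426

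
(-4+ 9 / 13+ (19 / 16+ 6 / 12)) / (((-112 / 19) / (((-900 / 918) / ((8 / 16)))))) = -160075 / 297024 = -0.54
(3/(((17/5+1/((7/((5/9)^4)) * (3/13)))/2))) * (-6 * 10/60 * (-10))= 20667150/1191451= 17.35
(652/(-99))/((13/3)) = -1.52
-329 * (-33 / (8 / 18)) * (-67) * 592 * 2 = -1937844216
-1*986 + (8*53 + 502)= -60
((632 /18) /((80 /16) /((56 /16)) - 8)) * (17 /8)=-11.35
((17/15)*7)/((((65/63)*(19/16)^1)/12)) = 77.70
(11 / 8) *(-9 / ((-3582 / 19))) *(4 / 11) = 0.02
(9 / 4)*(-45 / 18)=-45 / 8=-5.62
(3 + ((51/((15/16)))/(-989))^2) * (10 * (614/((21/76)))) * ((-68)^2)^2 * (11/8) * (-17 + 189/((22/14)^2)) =18850588237985068525568/161389965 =116801489101166.04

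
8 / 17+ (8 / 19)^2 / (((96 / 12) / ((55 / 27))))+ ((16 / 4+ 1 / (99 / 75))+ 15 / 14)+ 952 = 24454701685 / 25517646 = 958.34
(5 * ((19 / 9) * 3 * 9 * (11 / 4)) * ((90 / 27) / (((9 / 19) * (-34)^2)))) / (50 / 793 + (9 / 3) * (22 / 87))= 2283027175 / 393187968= 5.81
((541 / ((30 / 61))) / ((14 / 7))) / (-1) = -33001 / 60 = -550.02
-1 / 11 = -0.09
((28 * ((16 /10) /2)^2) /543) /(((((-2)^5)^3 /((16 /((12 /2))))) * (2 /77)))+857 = 4467369061 /5212800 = 857.00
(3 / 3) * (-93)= -93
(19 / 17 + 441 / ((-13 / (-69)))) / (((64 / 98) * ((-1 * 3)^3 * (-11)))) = 6339865 / 525096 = 12.07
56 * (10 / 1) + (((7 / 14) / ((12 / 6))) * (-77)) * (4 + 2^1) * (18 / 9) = 329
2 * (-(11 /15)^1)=-22 /15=-1.47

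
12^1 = 12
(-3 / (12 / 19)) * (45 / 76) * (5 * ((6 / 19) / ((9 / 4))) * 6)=-225 / 19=-11.84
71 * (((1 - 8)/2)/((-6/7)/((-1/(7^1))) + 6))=-497/24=-20.71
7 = 7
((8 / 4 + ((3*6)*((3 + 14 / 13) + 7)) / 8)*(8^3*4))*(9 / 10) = 645120 / 13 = 49624.62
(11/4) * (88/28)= 121/14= 8.64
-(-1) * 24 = 24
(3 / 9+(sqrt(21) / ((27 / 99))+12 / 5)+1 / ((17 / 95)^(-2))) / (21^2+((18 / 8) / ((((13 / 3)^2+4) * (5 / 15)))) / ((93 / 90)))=190324624 / 30371408325+27962 * sqrt(21) / 3365253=0.04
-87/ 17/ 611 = -87/ 10387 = -0.01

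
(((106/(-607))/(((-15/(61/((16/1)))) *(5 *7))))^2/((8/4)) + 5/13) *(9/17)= 64994539479757/319194737680000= 0.20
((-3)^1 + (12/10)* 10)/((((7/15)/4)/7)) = 540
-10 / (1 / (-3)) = 30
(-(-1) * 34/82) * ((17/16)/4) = 289/2624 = 0.11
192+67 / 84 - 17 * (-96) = 153283 / 84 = 1824.80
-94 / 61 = -1.54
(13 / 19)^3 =2197 / 6859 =0.32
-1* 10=-10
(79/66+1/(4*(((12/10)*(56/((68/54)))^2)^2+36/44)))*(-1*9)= -6812684538092251/632401072910156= -10.77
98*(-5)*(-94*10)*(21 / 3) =3224200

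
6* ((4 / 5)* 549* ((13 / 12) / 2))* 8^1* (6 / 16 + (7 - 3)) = 49959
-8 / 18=-4 / 9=-0.44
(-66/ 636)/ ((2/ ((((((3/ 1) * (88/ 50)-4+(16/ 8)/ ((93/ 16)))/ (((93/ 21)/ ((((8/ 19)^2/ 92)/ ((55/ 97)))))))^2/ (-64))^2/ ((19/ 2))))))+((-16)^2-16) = 240.00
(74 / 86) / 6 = 0.14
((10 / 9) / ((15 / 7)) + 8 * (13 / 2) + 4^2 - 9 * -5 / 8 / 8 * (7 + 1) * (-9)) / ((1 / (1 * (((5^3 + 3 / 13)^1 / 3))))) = 1573055 / 2106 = 746.94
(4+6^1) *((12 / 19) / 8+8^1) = 1535 / 19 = 80.79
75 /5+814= 829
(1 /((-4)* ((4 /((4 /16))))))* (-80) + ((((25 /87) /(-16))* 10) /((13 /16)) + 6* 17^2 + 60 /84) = 54967517 /31668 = 1735.74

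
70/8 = 35/4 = 8.75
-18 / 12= -1.50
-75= -75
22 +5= 27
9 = 9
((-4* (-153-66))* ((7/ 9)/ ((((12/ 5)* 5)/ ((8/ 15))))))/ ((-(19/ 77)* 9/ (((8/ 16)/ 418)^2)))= -3577/ 183341070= -0.00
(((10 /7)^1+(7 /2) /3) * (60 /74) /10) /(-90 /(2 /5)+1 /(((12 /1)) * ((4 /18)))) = -0.00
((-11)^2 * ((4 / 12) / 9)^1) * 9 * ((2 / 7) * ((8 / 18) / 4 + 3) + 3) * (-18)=-8470 / 3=-2823.33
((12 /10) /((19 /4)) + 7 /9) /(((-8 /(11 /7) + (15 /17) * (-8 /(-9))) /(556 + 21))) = -95059019 /688560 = -138.05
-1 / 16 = -0.06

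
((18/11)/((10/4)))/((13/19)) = 684/715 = 0.96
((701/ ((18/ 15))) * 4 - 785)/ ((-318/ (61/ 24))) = -283955/ 22896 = -12.40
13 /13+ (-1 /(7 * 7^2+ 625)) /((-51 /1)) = 49369 /49368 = 1.00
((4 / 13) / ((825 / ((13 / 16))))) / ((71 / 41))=41 / 234300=0.00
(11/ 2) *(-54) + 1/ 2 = -593/ 2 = -296.50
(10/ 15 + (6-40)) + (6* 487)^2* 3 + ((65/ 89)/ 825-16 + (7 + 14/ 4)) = 752289440731/ 29370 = 25614213.17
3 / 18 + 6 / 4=5 / 3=1.67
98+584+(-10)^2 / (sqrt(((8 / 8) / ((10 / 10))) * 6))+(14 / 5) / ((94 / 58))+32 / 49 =50 * sqrt(6) / 3+7880644 / 11515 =725.21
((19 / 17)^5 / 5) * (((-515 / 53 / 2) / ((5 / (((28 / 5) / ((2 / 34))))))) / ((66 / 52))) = -92833903708 / 3651955725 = -25.42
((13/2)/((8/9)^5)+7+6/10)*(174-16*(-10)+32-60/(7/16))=724167279/163840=4419.97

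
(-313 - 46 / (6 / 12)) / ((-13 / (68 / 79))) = 27540 / 1027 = 26.82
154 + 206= 360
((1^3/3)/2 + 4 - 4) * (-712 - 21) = -733/6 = -122.17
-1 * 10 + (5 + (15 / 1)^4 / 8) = 50585 / 8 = 6323.12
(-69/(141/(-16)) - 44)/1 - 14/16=-13929/376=-37.05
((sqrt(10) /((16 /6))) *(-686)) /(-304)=1029 *sqrt(10) /1216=2.68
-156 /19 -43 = -51.21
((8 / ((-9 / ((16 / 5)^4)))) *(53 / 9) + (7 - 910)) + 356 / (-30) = -74102389 / 50625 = -1463.75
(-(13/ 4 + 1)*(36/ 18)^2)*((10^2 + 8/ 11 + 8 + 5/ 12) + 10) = -2025.45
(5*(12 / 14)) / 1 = 30 / 7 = 4.29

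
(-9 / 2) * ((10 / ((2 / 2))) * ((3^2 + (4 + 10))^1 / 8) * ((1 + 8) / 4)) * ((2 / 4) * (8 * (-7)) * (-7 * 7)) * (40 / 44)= -15975225 / 44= -363073.30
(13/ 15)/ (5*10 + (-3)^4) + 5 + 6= 21628/ 1965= 11.01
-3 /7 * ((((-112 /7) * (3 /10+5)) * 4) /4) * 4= 5088 /35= 145.37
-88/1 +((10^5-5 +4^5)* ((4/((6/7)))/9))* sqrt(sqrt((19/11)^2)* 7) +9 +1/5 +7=-359/5 +471422* sqrt(1463)/99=182064.63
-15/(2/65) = -487.50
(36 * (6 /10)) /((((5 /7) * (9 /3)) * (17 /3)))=756 /425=1.78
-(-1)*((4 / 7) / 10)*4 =8 / 35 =0.23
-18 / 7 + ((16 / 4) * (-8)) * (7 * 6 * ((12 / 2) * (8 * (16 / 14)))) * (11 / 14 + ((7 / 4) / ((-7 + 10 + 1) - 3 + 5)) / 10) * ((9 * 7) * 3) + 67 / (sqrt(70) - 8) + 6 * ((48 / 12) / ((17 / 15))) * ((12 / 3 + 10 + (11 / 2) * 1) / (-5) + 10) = -20268349526 / 1785 + 67 * sqrt(70) / 6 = -11354724.23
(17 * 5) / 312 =85 / 312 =0.27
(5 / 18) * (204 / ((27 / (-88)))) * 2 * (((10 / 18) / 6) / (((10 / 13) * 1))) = -44.46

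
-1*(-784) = 784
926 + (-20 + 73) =979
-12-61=-73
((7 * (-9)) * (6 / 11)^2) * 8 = -18144 / 121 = -149.95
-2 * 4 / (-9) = 0.89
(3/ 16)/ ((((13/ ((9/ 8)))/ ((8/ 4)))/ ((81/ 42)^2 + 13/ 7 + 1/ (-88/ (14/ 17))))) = 26487/ 146608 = 0.18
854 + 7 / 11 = 9401 / 11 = 854.64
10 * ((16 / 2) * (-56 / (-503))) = 4480 / 503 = 8.91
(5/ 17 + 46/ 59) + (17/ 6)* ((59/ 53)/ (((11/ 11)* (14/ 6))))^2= 474542307/ 276107846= 1.72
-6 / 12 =-1 / 2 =-0.50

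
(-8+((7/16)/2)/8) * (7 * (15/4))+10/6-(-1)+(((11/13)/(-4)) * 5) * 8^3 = -29878279/39936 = -748.15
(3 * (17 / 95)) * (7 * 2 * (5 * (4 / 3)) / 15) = 952 / 285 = 3.34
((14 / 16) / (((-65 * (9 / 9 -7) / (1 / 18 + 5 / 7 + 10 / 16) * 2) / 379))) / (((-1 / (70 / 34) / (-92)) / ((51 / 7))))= 6128051 / 7488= 818.38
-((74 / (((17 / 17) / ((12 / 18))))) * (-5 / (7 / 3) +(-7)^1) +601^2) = -7575749 / 21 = -360749.95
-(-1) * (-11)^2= 121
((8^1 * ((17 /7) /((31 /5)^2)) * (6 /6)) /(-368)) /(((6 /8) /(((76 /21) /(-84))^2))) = -306850 /90270884403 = -0.00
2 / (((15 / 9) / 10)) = 12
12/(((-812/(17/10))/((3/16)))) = -153/32480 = -0.00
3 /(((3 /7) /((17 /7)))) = 17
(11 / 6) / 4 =11 / 24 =0.46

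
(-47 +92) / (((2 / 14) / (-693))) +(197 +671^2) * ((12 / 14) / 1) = 1174563 / 7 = 167794.71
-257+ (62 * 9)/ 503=-128713/ 503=-255.89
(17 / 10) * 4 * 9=306 / 5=61.20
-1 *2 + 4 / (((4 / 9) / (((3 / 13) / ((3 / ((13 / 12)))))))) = -5 / 4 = -1.25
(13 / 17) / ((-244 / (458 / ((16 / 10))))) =-14885 / 16592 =-0.90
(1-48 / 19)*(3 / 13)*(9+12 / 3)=-87 / 19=-4.58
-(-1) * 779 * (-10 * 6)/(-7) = 6677.14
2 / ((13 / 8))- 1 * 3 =-23 / 13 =-1.77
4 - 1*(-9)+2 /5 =67 /5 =13.40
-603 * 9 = -5427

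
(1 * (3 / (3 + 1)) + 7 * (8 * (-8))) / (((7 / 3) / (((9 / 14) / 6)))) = -16101 / 784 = -20.54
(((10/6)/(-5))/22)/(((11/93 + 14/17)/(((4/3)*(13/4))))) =-0.07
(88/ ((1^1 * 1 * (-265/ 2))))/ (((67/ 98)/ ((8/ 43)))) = -137984/ 763465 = -0.18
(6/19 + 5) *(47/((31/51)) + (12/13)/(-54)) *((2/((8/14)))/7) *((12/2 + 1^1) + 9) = 226552696/68913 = 3287.52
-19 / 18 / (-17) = 0.06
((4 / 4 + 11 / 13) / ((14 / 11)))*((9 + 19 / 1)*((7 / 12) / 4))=77 / 13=5.92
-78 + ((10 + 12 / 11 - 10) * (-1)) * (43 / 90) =-78.52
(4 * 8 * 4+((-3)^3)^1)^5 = 10510100501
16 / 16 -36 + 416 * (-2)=-867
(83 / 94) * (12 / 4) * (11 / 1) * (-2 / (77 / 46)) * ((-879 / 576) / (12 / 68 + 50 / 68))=9508729 / 163184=58.27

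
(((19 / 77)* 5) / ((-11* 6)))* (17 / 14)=-1615 / 71148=-0.02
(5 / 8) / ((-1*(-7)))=5 / 56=0.09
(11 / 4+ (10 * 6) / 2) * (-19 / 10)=-2489 / 40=-62.22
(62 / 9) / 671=62 / 6039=0.01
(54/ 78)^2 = 81/ 169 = 0.48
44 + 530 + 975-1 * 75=1474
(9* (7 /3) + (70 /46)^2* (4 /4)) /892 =6167 /235934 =0.03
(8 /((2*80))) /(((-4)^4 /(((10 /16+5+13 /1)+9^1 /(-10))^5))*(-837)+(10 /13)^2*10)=30277351345710781 /3508956391986980000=0.01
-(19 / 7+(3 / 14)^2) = -541 / 196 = -2.76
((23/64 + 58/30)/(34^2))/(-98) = -2201/108756480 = -0.00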